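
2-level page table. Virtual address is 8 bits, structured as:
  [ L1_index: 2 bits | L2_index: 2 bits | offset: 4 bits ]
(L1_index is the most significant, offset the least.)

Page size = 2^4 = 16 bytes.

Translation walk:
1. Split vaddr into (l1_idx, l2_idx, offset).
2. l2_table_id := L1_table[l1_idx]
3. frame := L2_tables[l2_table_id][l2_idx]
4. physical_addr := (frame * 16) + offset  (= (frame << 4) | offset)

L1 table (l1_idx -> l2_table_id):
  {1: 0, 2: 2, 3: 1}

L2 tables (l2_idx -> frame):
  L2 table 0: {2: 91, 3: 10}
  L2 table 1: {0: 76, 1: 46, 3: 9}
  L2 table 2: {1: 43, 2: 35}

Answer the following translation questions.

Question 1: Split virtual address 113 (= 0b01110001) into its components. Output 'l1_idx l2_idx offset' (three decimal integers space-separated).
vaddr = 113 = 0b01110001
  top 2 bits -> l1_idx = 1
  next 2 bits -> l2_idx = 3
  bottom 4 bits -> offset = 1

Answer: 1 3 1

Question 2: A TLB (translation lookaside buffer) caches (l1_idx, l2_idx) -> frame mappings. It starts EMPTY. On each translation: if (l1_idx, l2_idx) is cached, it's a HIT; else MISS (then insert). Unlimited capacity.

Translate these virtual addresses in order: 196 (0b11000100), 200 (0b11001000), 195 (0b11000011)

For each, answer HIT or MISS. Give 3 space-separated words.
Answer: MISS HIT HIT

Derivation:
vaddr=196: (3,0) not in TLB -> MISS, insert
vaddr=200: (3,0) in TLB -> HIT
vaddr=195: (3,0) in TLB -> HIT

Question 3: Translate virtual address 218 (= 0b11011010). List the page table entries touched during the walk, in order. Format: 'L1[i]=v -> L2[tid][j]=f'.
Answer: L1[3]=1 -> L2[1][1]=46

Derivation:
vaddr = 218 = 0b11011010
Split: l1_idx=3, l2_idx=1, offset=10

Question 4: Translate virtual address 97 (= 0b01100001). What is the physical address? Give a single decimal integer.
vaddr = 97 = 0b01100001
Split: l1_idx=1, l2_idx=2, offset=1
L1[1] = 0
L2[0][2] = 91
paddr = 91 * 16 + 1 = 1457

Answer: 1457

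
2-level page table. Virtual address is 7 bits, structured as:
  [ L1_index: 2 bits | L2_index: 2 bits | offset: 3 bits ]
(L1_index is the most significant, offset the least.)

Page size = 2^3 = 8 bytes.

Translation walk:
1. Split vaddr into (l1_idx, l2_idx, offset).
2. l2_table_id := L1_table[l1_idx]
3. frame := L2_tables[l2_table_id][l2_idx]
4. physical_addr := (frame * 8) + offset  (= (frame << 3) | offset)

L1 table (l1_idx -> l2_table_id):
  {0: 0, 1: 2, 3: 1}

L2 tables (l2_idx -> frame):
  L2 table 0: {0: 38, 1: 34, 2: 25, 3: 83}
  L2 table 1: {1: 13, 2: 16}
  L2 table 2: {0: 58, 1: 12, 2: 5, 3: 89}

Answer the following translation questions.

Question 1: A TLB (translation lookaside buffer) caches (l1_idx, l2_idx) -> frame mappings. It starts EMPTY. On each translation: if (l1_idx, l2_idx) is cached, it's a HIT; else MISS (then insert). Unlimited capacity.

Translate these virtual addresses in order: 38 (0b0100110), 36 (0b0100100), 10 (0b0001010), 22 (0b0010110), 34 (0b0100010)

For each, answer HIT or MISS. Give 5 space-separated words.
vaddr=38: (1,0) not in TLB -> MISS, insert
vaddr=36: (1,0) in TLB -> HIT
vaddr=10: (0,1) not in TLB -> MISS, insert
vaddr=22: (0,2) not in TLB -> MISS, insert
vaddr=34: (1,0) in TLB -> HIT

Answer: MISS HIT MISS MISS HIT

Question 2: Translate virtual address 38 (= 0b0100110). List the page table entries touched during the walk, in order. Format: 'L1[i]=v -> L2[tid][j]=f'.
Answer: L1[1]=2 -> L2[2][0]=58

Derivation:
vaddr = 38 = 0b0100110
Split: l1_idx=1, l2_idx=0, offset=6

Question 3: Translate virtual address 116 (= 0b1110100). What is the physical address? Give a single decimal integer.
vaddr = 116 = 0b1110100
Split: l1_idx=3, l2_idx=2, offset=4
L1[3] = 1
L2[1][2] = 16
paddr = 16 * 8 + 4 = 132

Answer: 132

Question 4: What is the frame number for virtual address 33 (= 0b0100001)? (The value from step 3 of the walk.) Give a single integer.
vaddr = 33: l1_idx=1, l2_idx=0
L1[1] = 2; L2[2][0] = 58

Answer: 58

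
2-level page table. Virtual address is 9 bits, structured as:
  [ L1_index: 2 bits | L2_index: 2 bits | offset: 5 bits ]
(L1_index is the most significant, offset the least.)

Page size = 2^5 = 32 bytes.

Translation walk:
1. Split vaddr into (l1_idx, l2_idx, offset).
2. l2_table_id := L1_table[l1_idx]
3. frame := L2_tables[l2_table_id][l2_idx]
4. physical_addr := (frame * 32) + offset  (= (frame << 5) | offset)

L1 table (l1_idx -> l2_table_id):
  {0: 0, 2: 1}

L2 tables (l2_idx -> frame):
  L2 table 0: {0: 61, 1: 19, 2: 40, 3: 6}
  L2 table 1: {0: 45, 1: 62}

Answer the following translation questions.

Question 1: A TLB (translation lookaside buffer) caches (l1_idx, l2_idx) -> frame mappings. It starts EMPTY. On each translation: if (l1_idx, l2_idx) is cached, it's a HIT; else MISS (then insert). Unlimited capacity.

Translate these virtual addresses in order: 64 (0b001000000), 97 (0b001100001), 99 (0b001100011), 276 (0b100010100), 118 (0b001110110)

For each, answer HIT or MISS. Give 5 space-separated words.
vaddr=64: (0,2) not in TLB -> MISS, insert
vaddr=97: (0,3) not in TLB -> MISS, insert
vaddr=99: (0,3) in TLB -> HIT
vaddr=276: (2,0) not in TLB -> MISS, insert
vaddr=118: (0,3) in TLB -> HIT

Answer: MISS MISS HIT MISS HIT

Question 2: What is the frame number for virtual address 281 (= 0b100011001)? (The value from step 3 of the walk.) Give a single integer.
Answer: 45

Derivation:
vaddr = 281: l1_idx=2, l2_idx=0
L1[2] = 1; L2[1][0] = 45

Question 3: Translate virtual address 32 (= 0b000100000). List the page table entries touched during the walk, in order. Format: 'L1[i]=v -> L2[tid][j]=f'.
Answer: L1[0]=0 -> L2[0][1]=19

Derivation:
vaddr = 32 = 0b000100000
Split: l1_idx=0, l2_idx=1, offset=0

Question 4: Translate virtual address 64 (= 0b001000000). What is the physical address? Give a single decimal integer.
vaddr = 64 = 0b001000000
Split: l1_idx=0, l2_idx=2, offset=0
L1[0] = 0
L2[0][2] = 40
paddr = 40 * 32 + 0 = 1280

Answer: 1280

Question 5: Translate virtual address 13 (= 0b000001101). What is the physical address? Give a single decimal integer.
Answer: 1965

Derivation:
vaddr = 13 = 0b000001101
Split: l1_idx=0, l2_idx=0, offset=13
L1[0] = 0
L2[0][0] = 61
paddr = 61 * 32 + 13 = 1965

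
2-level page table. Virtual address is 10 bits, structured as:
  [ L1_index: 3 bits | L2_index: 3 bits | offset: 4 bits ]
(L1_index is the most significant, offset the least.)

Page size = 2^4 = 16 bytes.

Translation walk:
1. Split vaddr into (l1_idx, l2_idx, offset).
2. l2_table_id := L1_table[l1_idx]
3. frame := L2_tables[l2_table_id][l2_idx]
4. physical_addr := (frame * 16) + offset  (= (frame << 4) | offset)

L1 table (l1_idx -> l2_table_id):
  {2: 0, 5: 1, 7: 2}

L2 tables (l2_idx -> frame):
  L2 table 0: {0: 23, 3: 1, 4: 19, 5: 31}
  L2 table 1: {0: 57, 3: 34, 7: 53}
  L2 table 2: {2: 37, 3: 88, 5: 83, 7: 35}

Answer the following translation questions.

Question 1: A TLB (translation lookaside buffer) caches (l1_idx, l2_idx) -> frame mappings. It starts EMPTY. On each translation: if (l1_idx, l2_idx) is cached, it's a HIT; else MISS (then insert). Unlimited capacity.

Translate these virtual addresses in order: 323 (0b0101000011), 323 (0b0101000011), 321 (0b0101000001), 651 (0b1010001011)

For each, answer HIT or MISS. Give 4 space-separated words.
vaddr=323: (2,4) not in TLB -> MISS, insert
vaddr=323: (2,4) in TLB -> HIT
vaddr=321: (2,4) in TLB -> HIT
vaddr=651: (5,0) not in TLB -> MISS, insert

Answer: MISS HIT HIT MISS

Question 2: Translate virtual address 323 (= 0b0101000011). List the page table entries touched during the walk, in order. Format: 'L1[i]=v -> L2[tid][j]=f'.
Answer: L1[2]=0 -> L2[0][4]=19

Derivation:
vaddr = 323 = 0b0101000011
Split: l1_idx=2, l2_idx=4, offset=3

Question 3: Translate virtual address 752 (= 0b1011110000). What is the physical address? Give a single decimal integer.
Answer: 848

Derivation:
vaddr = 752 = 0b1011110000
Split: l1_idx=5, l2_idx=7, offset=0
L1[5] = 1
L2[1][7] = 53
paddr = 53 * 16 + 0 = 848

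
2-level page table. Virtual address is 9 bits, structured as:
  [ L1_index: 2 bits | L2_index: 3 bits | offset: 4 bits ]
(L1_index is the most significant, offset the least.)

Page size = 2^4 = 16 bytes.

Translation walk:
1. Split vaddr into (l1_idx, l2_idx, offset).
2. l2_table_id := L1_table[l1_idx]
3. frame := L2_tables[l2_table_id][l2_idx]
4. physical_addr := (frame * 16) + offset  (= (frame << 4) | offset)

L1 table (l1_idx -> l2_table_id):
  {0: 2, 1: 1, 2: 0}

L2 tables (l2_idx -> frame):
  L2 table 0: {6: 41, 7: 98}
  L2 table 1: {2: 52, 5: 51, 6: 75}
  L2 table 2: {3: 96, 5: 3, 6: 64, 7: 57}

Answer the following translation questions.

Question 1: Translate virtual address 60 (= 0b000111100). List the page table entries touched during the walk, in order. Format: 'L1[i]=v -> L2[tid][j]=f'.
Answer: L1[0]=2 -> L2[2][3]=96

Derivation:
vaddr = 60 = 0b000111100
Split: l1_idx=0, l2_idx=3, offset=12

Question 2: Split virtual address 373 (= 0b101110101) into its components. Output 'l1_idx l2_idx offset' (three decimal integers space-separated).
vaddr = 373 = 0b101110101
  top 2 bits -> l1_idx = 2
  next 3 bits -> l2_idx = 7
  bottom 4 bits -> offset = 5

Answer: 2 7 5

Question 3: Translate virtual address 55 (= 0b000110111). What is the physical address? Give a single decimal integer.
vaddr = 55 = 0b000110111
Split: l1_idx=0, l2_idx=3, offset=7
L1[0] = 2
L2[2][3] = 96
paddr = 96 * 16 + 7 = 1543

Answer: 1543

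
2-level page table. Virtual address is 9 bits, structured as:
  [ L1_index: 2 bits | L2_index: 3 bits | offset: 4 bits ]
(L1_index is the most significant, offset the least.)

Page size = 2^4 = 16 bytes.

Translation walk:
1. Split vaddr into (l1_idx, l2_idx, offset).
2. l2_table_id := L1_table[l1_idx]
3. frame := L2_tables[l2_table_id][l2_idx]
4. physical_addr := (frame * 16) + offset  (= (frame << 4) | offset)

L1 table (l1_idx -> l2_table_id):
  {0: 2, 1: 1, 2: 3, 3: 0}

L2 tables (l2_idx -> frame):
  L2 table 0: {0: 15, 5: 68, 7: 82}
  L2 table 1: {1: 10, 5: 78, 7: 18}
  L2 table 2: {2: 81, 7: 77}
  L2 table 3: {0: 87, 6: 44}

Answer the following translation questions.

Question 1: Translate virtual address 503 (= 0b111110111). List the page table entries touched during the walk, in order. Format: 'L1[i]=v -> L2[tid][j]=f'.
vaddr = 503 = 0b111110111
Split: l1_idx=3, l2_idx=7, offset=7

Answer: L1[3]=0 -> L2[0][7]=82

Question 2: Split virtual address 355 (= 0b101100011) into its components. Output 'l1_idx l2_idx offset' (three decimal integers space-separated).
vaddr = 355 = 0b101100011
  top 2 bits -> l1_idx = 2
  next 3 bits -> l2_idx = 6
  bottom 4 bits -> offset = 3

Answer: 2 6 3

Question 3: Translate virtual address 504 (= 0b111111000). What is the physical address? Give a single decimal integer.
vaddr = 504 = 0b111111000
Split: l1_idx=3, l2_idx=7, offset=8
L1[3] = 0
L2[0][7] = 82
paddr = 82 * 16 + 8 = 1320

Answer: 1320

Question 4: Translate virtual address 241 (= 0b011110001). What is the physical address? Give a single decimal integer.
vaddr = 241 = 0b011110001
Split: l1_idx=1, l2_idx=7, offset=1
L1[1] = 1
L2[1][7] = 18
paddr = 18 * 16 + 1 = 289

Answer: 289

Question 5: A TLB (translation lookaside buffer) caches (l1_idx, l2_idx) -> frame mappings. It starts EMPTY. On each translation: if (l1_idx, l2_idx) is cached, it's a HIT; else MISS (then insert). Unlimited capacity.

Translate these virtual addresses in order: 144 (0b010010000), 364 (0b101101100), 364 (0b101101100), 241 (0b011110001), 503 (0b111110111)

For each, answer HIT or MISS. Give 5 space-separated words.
Answer: MISS MISS HIT MISS MISS

Derivation:
vaddr=144: (1,1) not in TLB -> MISS, insert
vaddr=364: (2,6) not in TLB -> MISS, insert
vaddr=364: (2,6) in TLB -> HIT
vaddr=241: (1,7) not in TLB -> MISS, insert
vaddr=503: (3,7) not in TLB -> MISS, insert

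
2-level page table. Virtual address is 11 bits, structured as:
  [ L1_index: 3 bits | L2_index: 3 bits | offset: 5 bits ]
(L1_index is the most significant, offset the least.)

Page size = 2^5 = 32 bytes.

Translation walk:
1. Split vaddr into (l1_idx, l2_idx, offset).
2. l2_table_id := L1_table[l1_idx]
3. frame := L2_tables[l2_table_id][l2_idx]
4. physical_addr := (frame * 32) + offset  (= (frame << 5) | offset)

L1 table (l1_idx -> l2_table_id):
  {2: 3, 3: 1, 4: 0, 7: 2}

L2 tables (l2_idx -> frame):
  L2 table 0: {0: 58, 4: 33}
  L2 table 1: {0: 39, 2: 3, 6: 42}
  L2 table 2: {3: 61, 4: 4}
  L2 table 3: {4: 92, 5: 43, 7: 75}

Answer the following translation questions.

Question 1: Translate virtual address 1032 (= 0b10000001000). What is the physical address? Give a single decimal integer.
Answer: 1864

Derivation:
vaddr = 1032 = 0b10000001000
Split: l1_idx=4, l2_idx=0, offset=8
L1[4] = 0
L2[0][0] = 58
paddr = 58 * 32 + 8 = 1864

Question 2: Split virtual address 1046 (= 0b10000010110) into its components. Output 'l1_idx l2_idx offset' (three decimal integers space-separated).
Answer: 4 0 22

Derivation:
vaddr = 1046 = 0b10000010110
  top 3 bits -> l1_idx = 4
  next 3 bits -> l2_idx = 0
  bottom 5 bits -> offset = 22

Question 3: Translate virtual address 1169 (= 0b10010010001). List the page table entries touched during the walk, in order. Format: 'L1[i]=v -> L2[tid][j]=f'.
Answer: L1[4]=0 -> L2[0][4]=33

Derivation:
vaddr = 1169 = 0b10010010001
Split: l1_idx=4, l2_idx=4, offset=17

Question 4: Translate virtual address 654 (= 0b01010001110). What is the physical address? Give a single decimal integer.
Answer: 2958

Derivation:
vaddr = 654 = 0b01010001110
Split: l1_idx=2, l2_idx=4, offset=14
L1[2] = 3
L2[3][4] = 92
paddr = 92 * 32 + 14 = 2958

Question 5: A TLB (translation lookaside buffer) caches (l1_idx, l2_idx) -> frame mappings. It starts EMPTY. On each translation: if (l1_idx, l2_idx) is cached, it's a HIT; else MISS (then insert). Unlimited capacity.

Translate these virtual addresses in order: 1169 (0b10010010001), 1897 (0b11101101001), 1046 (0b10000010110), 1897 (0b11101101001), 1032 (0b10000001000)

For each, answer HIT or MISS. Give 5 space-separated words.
Answer: MISS MISS MISS HIT HIT

Derivation:
vaddr=1169: (4,4) not in TLB -> MISS, insert
vaddr=1897: (7,3) not in TLB -> MISS, insert
vaddr=1046: (4,0) not in TLB -> MISS, insert
vaddr=1897: (7,3) in TLB -> HIT
vaddr=1032: (4,0) in TLB -> HIT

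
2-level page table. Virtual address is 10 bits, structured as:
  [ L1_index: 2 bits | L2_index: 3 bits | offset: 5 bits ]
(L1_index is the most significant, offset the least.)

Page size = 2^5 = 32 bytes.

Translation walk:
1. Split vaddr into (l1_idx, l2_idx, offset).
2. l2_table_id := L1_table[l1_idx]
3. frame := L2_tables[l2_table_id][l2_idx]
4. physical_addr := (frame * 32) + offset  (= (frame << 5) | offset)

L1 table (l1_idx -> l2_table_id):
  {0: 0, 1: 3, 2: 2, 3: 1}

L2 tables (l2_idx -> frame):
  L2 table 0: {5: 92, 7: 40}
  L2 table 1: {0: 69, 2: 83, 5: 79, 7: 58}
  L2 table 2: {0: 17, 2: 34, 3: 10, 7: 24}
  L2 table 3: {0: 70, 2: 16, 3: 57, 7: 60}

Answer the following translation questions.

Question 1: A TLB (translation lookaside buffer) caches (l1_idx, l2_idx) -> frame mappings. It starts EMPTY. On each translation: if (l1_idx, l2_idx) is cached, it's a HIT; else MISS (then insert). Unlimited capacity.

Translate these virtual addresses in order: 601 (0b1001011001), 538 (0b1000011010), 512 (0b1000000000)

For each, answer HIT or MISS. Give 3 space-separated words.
vaddr=601: (2,2) not in TLB -> MISS, insert
vaddr=538: (2,0) not in TLB -> MISS, insert
vaddr=512: (2,0) in TLB -> HIT

Answer: MISS MISS HIT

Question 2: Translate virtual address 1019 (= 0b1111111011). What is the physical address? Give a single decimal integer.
vaddr = 1019 = 0b1111111011
Split: l1_idx=3, l2_idx=7, offset=27
L1[3] = 1
L2[1][7] = 58
paddr = 58 * 32 + 27 = 1883

Answer: 1883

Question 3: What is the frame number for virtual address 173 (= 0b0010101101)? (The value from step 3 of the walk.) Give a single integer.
vaddr = 173: l1_idx=0, l2_idx=5
L1[0] = 0; L2[0][5] = 92

Answer: 92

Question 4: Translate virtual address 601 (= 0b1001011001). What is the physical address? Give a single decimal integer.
vaddr = 601 = 0b1001011001
Split: l1_idx=2, l2_idx=2, offset=25
L1[2] = 2
L2[2][2] = 34
paddr = 34 * 32 + 25 = 1113

Answer: 1113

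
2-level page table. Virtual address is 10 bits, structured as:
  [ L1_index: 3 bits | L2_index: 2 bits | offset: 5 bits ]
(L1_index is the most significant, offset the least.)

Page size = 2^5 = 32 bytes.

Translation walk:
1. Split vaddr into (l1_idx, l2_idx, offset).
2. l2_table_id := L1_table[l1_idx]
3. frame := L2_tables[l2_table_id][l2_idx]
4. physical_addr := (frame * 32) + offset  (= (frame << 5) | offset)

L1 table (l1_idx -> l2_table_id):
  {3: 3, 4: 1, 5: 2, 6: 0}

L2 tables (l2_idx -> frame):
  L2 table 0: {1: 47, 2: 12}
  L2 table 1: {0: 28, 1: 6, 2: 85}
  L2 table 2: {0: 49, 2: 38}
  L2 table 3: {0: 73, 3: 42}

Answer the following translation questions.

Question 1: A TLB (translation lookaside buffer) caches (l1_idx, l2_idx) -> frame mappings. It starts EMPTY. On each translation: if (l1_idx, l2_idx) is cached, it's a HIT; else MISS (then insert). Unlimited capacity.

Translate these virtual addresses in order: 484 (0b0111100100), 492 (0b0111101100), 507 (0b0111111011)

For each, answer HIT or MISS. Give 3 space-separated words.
Answer: MISS HIT HIT

Derivation:
vaddr=484: (3,3) not in TLB -> MISS, insert
vaddr=492: (3,3) in TLB -> HIT
vaddr=507: (3,3) in TLB -> HIT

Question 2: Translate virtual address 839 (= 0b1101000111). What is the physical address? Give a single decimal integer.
vaddr = 839 = 0b1101000111
Split: l1_idx=6, l2_idx=2, offset=7
L1[6] = 0
L2[0][2] = 12
paddr = 12 * 32 + 7 = 391

Answer: 391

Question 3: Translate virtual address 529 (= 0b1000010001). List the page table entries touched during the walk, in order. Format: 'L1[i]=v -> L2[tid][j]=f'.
vaddr = 529 = 0b1000010001
Split: l1_idx=4, l2_idx=0, offset=17

Answer: L1[4]=1 -> L2[1][0]=28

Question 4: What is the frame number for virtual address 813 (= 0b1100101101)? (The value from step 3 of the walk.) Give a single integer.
Answer: 47

Derivation:
vaddr = 813: l1_idx=6, l2_idx=1
L1[6] = 0; L2[0][1] = 47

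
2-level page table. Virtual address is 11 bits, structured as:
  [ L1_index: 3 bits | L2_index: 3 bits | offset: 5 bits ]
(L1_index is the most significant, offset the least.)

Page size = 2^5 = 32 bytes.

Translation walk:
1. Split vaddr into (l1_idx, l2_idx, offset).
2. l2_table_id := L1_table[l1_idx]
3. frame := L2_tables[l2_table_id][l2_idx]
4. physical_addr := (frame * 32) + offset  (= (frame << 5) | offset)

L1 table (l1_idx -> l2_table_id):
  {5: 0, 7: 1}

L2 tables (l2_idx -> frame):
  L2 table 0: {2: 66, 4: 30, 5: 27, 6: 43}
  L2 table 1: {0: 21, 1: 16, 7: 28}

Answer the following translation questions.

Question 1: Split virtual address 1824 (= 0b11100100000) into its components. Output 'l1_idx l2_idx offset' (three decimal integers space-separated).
Answer: 7 1 0

Derivation:
vaddr = 1824 = 0b11100100000
  top 3 bits -> l1_idx = 7
  next 3 bits -> l2_idx = 1
  bottom 5 bits -> offset = 0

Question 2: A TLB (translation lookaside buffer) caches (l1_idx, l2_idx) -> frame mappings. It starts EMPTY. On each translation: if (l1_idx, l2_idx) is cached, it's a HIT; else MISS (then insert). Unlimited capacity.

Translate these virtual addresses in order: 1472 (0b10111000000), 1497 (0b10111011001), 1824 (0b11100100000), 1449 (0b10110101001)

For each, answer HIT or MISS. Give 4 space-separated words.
vaddr=1472: (5,6) not in TLB -> MISS, insert
vaddr=1497: (5,6) in TLB -> HIT
vaddr=1824: (7,1) not in TLB -> MISS, insert
vaddr=1449: (5,5) not in TLB -> MISS, insert

Answer: MISS HIT MISS MISS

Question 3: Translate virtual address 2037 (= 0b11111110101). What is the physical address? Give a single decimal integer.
vaddr = 2037 = 0b11111110101
Split: l1_idx=7, l2_idx=7, offset=21
L1[7] = 1
L2[1][7] = 28
paddr = 28 * 32 + 21 = 917

Answer: 917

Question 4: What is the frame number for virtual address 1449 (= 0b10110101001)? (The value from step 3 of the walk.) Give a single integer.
vaddr = 1449: l1_idx=5, l2_idx=5
L1[5] = 0; L2[0][5] = 27

Answer: 27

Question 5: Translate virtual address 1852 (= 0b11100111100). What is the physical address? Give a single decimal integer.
Answer: 540

Derivation:
vaddr = 1852 = 0b11100111100
Split: l1_idx=7, l2_idx=1, offset=28
L1[7] = 1
L2[1][1] = 16
paddr = 16 * 32 + 28 = 540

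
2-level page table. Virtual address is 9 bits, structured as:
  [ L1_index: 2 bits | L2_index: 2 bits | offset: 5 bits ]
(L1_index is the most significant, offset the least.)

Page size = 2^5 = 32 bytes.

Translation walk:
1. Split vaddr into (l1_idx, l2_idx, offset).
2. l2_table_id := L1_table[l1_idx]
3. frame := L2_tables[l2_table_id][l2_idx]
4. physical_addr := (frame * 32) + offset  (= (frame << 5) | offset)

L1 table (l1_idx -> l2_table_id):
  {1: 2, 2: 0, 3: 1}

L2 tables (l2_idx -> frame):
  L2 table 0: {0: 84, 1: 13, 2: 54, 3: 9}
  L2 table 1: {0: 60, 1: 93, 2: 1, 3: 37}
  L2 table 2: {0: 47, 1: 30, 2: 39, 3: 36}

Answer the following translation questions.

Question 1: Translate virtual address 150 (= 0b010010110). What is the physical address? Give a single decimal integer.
vaddr = 150 = 0b010010110
Split: l1_idx=1, l2_idx=0, offset=22
L1[1] = 2
L2[2][0] = 47
paddr = 47 * 32 + 22 = 1526

Answer: 1526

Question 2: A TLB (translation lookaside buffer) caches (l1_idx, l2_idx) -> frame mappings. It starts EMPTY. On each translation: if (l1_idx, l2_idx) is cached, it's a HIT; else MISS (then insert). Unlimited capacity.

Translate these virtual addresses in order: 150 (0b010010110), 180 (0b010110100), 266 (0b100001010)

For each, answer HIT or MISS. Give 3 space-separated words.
vaddr=150: (1,0) not in TLB -> MISS, insert
vaddr=180: (1,1) not in TLB -> MISS, insert
vaddr=266: (2,0) not in TLB -> MISS, insert

Answer: MISS MISS MISS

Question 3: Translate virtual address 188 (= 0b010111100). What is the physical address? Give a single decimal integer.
vaddr = 188 = 0b010111100
Split: l1_idx=1, l2_idx=1, offset=28
L1[1] = 2
L2[2][1] = 30
paddr = 30 * 32 + 28 = 988

Answer: 988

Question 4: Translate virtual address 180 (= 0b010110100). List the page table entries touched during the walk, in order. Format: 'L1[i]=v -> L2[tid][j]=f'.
vaddr = 180 = 0b010110100
Split: l1_idx=1, l2_idx=1, offset=20

Answer: L1[1]=2 -> L2[2][1]=30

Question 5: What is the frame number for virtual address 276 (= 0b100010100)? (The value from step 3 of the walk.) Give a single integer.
vaddr = 276: l1_idx=2, l2_idx=0
L1[2] = 0; L2[0][0] = 84

Answer: 84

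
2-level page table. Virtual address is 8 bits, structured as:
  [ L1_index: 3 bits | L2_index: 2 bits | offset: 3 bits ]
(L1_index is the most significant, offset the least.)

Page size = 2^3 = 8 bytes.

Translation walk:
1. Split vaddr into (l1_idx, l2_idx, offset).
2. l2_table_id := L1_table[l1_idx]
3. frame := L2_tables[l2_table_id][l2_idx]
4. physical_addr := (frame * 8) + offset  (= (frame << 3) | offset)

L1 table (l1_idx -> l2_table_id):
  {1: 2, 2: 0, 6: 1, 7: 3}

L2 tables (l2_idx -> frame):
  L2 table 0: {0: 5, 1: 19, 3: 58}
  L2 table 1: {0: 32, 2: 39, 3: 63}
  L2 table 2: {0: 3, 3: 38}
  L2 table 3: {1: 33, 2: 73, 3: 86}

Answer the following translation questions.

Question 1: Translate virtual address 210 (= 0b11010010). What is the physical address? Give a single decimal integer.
Answer: 314

Derivation:
vaddr = 210 = 0b11010010
Split: l1_idx=6, l2_idx=2, offset=2
L1[6] = 1
L2[1][2] = 39
paddr = 39 * 8 + 2 = 314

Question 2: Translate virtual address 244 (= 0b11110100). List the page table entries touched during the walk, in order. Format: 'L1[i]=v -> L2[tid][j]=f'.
vaddr = 244 = 0b11110100
Split: l1_idx=7, l2_idx=2, offset=4

Answer: L1[7]=3 -> L2[3][2]=73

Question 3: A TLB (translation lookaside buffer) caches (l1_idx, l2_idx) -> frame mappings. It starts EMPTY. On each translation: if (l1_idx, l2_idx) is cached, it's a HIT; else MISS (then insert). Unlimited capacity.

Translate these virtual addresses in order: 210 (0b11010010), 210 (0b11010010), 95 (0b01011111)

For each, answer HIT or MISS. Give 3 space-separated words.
vaddr=210: (6,2) not in TLB -> MISS, insert
vaddr=210: (6,2) in TLB -> HIT
vaddr=95: (2,3) not in TLB -> MISS, insert

Answer: MISS HIT MISS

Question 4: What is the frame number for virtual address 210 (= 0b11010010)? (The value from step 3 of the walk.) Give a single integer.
Answer: 39

Derivation:
vaddr = 210: l1_idx=6, l2_idx=2
L1[6] = 1; L2[1][2] = 39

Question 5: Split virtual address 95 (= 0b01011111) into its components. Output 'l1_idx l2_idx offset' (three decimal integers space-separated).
vaddr = 95 = 0b01011111
  top 3 bits -> l1_idx = 2
  next 2 bits -> l2_idx = 3
  bottom 3 bits -> offset = 7

Answer: 2 3 7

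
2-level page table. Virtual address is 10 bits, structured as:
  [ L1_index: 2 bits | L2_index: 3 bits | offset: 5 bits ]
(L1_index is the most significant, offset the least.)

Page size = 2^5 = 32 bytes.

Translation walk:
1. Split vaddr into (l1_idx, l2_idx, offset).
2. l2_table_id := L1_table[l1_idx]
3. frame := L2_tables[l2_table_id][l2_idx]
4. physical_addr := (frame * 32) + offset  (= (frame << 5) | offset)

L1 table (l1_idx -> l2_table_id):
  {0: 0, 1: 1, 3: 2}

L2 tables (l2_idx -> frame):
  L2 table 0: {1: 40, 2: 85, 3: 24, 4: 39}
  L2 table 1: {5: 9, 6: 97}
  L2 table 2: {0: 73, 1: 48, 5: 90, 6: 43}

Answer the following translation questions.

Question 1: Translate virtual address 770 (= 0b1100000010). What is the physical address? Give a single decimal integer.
Answer: 2338

Derivation:
vaddr = 770 = 0b1100000010
Split: l1_idx=3, l2_idx=0, offset=2
L1[3] = 2
L2[2][0] = 73
paddr = 73 * 32 + 2 = 2338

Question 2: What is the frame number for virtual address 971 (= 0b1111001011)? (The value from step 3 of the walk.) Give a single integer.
vaddr = 971: l1_idx=3, l2_idx=6
L1[3] = 2; L2[2][6] = 43

Answer: 43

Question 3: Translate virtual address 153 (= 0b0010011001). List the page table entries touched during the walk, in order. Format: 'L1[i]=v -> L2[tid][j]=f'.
Answer: L1[0]=0 -> L2[0][4]=39

Derivation:
vaddr = 153 = 0b0010011001
Split: l1_idx=0, l2_idx=4, offset=25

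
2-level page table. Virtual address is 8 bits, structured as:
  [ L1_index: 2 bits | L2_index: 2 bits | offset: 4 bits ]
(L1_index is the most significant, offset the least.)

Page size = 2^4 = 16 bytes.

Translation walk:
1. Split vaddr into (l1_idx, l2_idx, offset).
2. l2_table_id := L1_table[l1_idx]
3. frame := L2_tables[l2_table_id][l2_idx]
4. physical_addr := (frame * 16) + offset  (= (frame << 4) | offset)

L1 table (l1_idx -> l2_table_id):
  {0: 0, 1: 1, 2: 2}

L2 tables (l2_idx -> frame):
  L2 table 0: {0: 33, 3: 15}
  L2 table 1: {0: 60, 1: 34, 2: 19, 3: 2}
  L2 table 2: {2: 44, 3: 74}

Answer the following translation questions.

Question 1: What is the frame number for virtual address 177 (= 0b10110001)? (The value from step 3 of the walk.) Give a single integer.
vaddr = 177: l1_idx=2, l2_idx=3
L1[2] = 2; L2[2][3] = 74

Answer: 74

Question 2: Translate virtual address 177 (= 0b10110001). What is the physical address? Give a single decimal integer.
vaddr = 177 = 0b10110001
Split: l1_idx=2, l2_idx=3, offset=1
L1[2] = 2
L2[2][3] = 74
paddr = 74 * 16 + 1 = 1185

Answer: 1185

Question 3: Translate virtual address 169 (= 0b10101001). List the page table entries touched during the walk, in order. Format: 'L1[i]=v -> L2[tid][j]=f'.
vaddr = 169 = 0b10101001
Split: l1_idx=2, l2_idx=2, offset=9

Answer: L1[2]=2 -> L2[2][2]=44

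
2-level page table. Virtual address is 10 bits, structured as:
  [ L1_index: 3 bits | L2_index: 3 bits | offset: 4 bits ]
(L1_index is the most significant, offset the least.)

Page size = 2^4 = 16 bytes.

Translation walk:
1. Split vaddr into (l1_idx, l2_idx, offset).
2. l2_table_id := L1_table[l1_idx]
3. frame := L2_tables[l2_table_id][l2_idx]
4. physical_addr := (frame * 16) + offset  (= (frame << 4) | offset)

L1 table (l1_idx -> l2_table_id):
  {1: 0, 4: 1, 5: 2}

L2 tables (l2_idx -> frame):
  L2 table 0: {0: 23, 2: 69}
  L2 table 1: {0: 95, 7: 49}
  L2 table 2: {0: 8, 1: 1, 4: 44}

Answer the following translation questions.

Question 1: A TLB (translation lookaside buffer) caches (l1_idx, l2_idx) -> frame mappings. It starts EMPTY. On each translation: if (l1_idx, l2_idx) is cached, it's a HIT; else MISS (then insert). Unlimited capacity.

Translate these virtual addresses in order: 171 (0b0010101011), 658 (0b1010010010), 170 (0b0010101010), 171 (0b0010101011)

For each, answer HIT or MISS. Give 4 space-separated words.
vaddr=171: (1,2) not in TLB -> MISS, insert
vaddr=658: (5,1) not in TLB -> MISS, insert
vaddr=170: (1,2) in TLB -> HIT
vaddr=171: (1,2) in TLB -> HIT

Answer: MISS MISS HIT HIT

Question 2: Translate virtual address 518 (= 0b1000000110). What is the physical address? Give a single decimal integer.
Answer: 1526

Derivation:
vaddr = 518 = 0b1000000110
Split: l1_idx=4, l2_idx=0, offset=6
L1[4] = 1
L2[1][0] = 95
paddr = 95 * 16 + 6 = 1526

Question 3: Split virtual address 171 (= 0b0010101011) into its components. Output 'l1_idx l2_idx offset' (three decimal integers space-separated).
vaddr = 171 = 0b0010101011
  top 3 bits -> l1_idx = 1
  next 3 bits -> l2_idx = 2
  bottom 4 bits -> offset = 11

Answer: 1 2 11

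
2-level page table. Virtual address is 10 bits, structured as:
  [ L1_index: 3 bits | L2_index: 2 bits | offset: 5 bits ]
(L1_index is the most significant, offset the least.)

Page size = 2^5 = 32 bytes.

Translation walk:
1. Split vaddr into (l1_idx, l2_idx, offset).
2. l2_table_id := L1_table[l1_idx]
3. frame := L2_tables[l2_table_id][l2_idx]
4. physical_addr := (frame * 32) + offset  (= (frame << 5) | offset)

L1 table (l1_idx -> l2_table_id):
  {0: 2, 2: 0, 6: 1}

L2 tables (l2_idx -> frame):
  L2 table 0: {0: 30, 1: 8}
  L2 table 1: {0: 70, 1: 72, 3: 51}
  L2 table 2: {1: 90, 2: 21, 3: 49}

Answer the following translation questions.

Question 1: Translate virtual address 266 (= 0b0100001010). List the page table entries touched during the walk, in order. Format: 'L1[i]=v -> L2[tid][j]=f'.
Answer: L1[2]=0 -> L2[0][0]=30

Derivation:
vaddr = 266 = 0b0100001010
Split: l1_idx=2, l2_idx=0, offset=10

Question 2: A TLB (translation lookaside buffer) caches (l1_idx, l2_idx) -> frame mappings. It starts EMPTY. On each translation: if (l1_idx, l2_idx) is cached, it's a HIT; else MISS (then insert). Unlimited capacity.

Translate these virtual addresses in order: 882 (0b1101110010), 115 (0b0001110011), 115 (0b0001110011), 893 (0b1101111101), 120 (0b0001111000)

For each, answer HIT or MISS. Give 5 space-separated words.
vaddr=882: (6,3) not in TLB -> MISS, insert
vaddr=115: (0,3) not in TLB -> MISS, insert
vaddr=115: (0,3) in TLB -> HIT
vaddr=893: (6,3) in TLB -> HIT
vaddr=120: (0,3) in TLB -> HIT

Answer: MISS MISS HIT HIT HIT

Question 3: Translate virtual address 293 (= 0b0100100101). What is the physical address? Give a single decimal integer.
Answer: 261

Derivation:
vaddr = 293 = 0b0100100101
Split: l1_idx=2, l2_idx=1, offset=5
L1[2] = 0
L2[0][1] = 8
paddr = 8 * 32 + 5 = 261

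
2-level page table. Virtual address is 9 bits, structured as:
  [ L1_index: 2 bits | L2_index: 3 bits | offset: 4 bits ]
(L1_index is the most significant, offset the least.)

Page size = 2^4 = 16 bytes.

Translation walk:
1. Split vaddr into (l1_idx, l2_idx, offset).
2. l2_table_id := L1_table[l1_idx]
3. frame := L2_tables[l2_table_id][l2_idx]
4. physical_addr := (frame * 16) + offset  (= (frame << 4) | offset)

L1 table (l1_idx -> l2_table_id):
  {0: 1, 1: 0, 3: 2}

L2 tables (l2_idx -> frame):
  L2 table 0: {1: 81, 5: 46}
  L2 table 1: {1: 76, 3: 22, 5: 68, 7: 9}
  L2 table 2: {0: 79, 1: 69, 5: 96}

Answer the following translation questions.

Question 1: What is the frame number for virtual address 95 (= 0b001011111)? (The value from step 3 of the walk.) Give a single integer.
vaddr = 95: l1_idx=0, l2_idx=5
L1[0] = 1; L2[1][5] = 68

Answer: 68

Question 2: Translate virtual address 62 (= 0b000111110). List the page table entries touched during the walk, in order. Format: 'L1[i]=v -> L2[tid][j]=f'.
vaddr = 62 = 0b000111110
Split: l1_idx=0, l2_idx=3, offset=14

Answer: L1[0]=1 -> L2[1][3]=22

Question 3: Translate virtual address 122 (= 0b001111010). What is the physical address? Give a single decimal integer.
vaddr = 122 = 0b001111010
Split: l1_idx=0, l2_idx=7, offset=10
L1[0] = 1
L2[1][7] = 9
paddr = 9 * 16 + 10 = 154

Answer: 154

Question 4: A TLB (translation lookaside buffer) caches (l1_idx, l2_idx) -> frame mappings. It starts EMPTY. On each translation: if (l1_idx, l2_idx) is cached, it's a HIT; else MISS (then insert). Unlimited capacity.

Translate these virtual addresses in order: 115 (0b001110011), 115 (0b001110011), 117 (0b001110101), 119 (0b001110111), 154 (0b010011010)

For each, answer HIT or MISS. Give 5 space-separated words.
vaddr=115: (0,7) not in TLB -> MISS, insert
vaddr=115: (0,7) in TLB -> HIT
vaddr=117: (0,7) in TLB -> HIT
vaddr=119: (0,7) in TLB -> HIT
vaddr=154: (1,1) not in TLB -> MISS, insert

Answer: MISS HIT HIT HIT MISS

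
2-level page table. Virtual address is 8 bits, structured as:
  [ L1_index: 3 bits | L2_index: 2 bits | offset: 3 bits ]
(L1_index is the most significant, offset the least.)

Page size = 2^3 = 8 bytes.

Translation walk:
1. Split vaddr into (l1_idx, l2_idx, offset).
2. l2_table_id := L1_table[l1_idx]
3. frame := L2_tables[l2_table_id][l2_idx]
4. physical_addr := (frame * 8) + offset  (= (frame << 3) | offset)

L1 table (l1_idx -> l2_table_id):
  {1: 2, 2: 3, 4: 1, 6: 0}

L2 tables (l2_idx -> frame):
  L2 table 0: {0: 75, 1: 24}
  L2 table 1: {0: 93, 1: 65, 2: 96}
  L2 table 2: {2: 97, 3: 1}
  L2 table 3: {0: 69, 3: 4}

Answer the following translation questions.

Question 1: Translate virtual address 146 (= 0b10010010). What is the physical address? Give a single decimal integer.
Answer: 770

Derivation:
vaddr = 146 = 0b10010010
Split: l1_idx=4, l2_idx=2, offset=2
L1[4] = 1
L2[1][2] = 96
paddr = 96 * 8 + 2 = 770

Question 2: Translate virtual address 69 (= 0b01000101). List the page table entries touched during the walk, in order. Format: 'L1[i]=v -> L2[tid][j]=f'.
vaddr = 69 = 0b01000101
Split: l1_idx=2, l2_idx=0, offset=5

Answer: L1[2]=3 -> L2[3][0]=69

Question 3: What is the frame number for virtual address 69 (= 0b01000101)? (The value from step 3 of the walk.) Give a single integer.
Answer: 69

Derivation:
vaddr = 69: l1_idx=2, l2_idx=0
L1[2] = 3; L2[3][0] = 69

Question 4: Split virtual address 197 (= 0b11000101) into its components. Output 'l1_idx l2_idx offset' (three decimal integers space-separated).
vaddr = 197 = 0b11000101
  top 3 bits -> l1_idx = 6
  next 2 bits -> l2_idx = 0
  bottom 3 bits -> offset = 5

Answer: 6 0 5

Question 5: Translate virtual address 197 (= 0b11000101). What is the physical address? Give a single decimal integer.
Answer: 605

Derivation:
vaddr = 197 = 0b11000101
Split: l1_idx=6, l2_idx=0, offset=5
L1[6] = 0
L2[0][0] = 75
paddr = 75 * 8 + 5 = 605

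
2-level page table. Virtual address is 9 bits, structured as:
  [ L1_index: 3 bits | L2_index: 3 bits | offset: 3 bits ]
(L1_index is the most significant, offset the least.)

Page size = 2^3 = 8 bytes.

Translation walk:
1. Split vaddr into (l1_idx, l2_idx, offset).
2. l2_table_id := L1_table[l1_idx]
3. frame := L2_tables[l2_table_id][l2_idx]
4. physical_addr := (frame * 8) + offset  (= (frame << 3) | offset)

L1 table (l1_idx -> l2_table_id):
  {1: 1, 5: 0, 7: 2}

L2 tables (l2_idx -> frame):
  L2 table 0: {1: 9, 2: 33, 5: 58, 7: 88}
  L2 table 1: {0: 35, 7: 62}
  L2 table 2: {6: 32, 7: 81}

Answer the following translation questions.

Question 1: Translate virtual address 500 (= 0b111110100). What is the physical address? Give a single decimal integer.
vaddr = 500 = 0b111110100
Split: l1_idx=7, l2_idx=6, offset=4
L1[7] = 2
L2[2][6] = 32
paddr = 32 * 8 + 4 = 260

Answer: 260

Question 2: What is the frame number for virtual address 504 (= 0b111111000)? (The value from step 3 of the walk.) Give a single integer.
vaddr = 504: l1_idx=7, l2_idx=7
L1[7] = 2; L2[2][7] = 81

Answer: 81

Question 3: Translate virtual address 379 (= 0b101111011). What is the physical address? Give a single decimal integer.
vaddr = 379 = 0b101111011
Split: l1_idx=5, l2_idx=7, offset=3
L1[5] = 0
L2[0][7] = 88
paddr = 88 * 8 + 3 = 707

Answer: 707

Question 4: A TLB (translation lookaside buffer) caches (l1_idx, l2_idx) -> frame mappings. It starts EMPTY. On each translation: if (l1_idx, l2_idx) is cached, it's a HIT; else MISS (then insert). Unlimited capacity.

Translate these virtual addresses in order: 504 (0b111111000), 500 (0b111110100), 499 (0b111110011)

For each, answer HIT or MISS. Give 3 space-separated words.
Answer: MISS MISS HIT

Derivation:
vaddr=504: (7,7) not in TLB -> MISS, insert
vaddr=500: (7,6) not in TLB -> MISS, insert
vaddr=499: (7,6) in TLB -> HIT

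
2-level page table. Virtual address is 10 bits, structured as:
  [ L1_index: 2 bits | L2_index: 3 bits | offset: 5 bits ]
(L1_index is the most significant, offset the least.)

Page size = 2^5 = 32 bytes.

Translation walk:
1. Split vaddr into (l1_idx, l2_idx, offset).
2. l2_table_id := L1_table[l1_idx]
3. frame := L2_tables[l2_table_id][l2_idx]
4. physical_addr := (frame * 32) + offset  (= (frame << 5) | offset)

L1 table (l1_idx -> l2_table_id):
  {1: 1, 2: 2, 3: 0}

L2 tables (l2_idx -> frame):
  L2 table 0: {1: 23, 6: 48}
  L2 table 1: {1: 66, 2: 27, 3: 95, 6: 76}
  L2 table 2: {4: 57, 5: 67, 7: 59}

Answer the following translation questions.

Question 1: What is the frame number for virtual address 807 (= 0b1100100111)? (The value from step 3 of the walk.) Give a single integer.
vaddr = 807: l1_idx=3, l2_idx=1
L1[3] = 0; L2[0][1] = 23

Answer: 23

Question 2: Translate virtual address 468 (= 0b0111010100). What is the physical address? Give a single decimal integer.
vaddr = 468 = 0b0111010100
Split: l1_idx=1, l2_idx=6, offset=20
L1[1] = 1
L2[1][6] = 76
paddr = 76 * 32 + 20 = 2452

Answer: 2452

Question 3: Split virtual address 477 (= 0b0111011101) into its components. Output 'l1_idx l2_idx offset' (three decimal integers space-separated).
Answer: 1 6 29

Derivation:
vaddr = 477 = 0b0111011101
  top 2 bits -> l1_idx = 1
  next 3 bits -> l2_idx = 6
  bottom 5 bits -> offset = 29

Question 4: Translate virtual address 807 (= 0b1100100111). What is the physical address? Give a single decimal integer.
Answer: 743

Derivation:
vaddr = 807 = 0b1100100111
Split: l1_idx=3, l2_idx=1, offset=7
L1[3] = 0
L2[0][1] = 23
paddr = 23 * 32 + 7 = 743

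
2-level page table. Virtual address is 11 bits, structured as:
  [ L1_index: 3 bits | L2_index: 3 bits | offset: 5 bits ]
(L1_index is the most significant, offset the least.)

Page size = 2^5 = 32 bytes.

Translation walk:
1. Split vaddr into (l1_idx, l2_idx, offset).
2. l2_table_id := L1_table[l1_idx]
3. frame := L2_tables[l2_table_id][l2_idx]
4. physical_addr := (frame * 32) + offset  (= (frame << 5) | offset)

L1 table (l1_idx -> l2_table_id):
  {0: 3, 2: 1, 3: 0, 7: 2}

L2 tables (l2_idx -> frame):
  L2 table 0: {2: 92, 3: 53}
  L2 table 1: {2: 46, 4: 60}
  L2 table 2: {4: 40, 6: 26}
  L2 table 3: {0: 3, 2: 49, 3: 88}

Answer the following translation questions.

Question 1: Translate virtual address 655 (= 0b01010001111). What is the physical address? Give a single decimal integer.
vaddr = 655 = 0b01010001111
Split: l1_idx=2, l2_idx=4, offset=15
L1[2] = 1
L2[1][4] = 60
paddr = 60 * 32 + 15 = 1935

Answer: 1935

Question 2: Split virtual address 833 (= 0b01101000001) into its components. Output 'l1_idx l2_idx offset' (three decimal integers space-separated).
Answer: 3 2 1

Derivation:
vaddr = 833 = 0b01101000001
  top 3 bits -> l1_idx = 3
  next 3 bits -> l2_idx = 2
  bottom 5 bits -> offset = 1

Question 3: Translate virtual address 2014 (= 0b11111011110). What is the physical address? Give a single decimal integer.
vaddr = 2014 = 0b11111011110
Split: l1_idx=7, l2_idx=6, offset=30
L1[7] = 2
L2[2][6] = 26
paddr = 26 * 32 + 30 = 862

Answer: 862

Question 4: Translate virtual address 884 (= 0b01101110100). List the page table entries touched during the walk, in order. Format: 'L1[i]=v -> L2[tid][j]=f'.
vaddr = 884 = 0b01101110100
Split: l1_idx=3, l2_idx=3, offset=20

Answer: L1[3]=0 -> L2[0][3]=53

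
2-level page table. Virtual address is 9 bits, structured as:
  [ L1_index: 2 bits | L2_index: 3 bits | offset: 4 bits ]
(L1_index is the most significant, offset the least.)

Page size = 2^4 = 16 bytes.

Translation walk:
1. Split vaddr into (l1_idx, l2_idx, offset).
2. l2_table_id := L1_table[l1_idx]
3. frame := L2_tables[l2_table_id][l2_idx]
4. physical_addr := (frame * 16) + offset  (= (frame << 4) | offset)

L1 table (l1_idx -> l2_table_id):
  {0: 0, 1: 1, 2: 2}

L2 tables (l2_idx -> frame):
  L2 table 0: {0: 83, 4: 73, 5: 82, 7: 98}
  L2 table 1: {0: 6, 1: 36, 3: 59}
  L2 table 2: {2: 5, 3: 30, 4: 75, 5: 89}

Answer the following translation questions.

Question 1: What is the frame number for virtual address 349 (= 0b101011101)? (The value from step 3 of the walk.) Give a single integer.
vaddr = 349: l1_idx=2, l2_idx=5
L1[2] = 2; L2[2][5] = 89

Answer: 89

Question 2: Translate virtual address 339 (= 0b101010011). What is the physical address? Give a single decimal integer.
Answer: 1427

Derivation:
vaddr = 339 = 0b101010011
Split: l1_idx=2, l2_idx=5, offset=3
L1[2] = 2
L2[2][5] = 89
paddr = 89 * 16 + 3 = 1427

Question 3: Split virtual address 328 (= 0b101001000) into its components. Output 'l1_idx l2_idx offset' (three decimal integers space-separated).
Answer: 2 4 8

Derivation:
vaddr = 328 = 0b101001000
  top 2 bits -> l1_idx = 2
  next 3 bits -> l2_idx = 4
  bottom 4 bits -> offset = 8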